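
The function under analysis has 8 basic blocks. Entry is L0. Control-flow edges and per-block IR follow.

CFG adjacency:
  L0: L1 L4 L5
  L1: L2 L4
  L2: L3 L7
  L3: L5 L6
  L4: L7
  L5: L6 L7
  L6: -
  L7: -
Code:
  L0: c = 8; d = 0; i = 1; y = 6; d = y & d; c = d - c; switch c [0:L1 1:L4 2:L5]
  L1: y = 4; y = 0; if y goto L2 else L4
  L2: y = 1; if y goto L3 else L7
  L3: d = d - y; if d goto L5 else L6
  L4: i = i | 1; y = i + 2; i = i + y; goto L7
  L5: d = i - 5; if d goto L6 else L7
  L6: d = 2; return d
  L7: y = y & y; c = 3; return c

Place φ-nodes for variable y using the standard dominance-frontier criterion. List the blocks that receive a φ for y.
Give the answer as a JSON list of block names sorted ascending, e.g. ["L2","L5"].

Answer: ["L4", "L5", "L6", "L7"]

Working:
idom tree: L1←L0 L2←L1 L3←L2 L4←L0 L5←L0 L6←L0 L7←L0
Join-block Dom:
  L4: preds {L0,L1}: {L0} ∩ {L0,L1} = {L0}; idom=L0
  L5: preds {L0,L3}: {L0} ∩ {L0,L1,L2,L3} = {L0}; idom=L0
  L6: preds {L3,L5}: {L0,L1,L2,L3} ∩ {L0,L5} = {L0}; idom=L0
  L7: preds {L2,L4,L5}: {L0,L1,L2} ∩ {L0,L4} ∩ {L0,L5} = {L0}; idom=L0

DF derivation:
  join L4 pred L0: · stop@L0
  join L4 pred L1: L1 stop@L0
  join L5 pred L0: · stop@L0
  join L5 pred L3: L3→L2→L1 stop@L0
  join L6 pred L3: L3→L2→L1 stop@L0
  join L6 pred L5: L5 stop@L0
  join L7 pred L2: L2→L1 stop@L0
  join L7 pred L4: L4 stop@L0
  join L7 pred L5: L5 stop@L0
  L0 → ∅
  L1 → {L4,L5,L6,L7}
  L2 → {L5,L6,L7}
  L3 → {L5,L6}
  L4 → {L7}
  L5 → {L6,L7}
  L6 → ∅
  L7 → ∅

φ for y: defs {L0,L1,L2,L4,L7}
  DF⁺ = {L4,L5,L6,L7}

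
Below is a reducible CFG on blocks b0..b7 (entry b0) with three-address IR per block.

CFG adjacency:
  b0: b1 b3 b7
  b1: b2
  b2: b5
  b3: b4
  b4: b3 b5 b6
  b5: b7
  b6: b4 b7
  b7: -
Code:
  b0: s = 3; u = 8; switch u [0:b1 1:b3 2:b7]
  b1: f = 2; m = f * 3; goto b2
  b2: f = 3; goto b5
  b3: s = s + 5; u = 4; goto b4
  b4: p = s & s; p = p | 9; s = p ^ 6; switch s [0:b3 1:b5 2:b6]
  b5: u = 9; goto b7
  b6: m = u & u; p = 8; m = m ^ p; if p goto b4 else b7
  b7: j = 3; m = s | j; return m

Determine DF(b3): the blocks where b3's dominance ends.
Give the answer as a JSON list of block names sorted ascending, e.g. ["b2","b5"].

Answer: ["b3", "b5", "b7"]

Derivation:
idom tree: b1←b0 b2←b1 b3←b0 b4←b3 b5←b0 b6←b4 b7←b0
Dom at joins:
  b3: preds {b0,b4}: {b0} ∩ {b0,b3,b4} = {b0}; idom=b0
  b4: preds {b3,b6}: {b0,b3} ∩ {b0,b3,b4,b6} = {b0,b3}; idom=b3
  b5: preds {b2,b4}: {b0,b1,b2} ∩ {b0,b3,b4} = {b0}; idom=b0
  b7: preds {b0,b5,b6}: {b0} ∩ {b0,b5} ∩ {b0,b3,b4,b6} = {b0}; idom=b0

Frontier:
  b3←b0: walk · to b0
  b3←b4: walk b4→b3 to b0
  b4←b3: walk · to b3
  b4←b6: walk b6→b4 to b3
  b5←b2: walk b2→b1 to b0
  b5←b4: walk b4→b3 to b0
  b7←b0: walk · to b0
  b7←b5: walk b5 to b0
  b7←b6: walk b6→b4→b3 to b0
  b0 → ∅
  b1 → {b5}
  b2 → {b5}
  b3 → {b3,b5,b7}
  b4 → {b3,b4,b5,b7}
  b5 → {b7}
  b6 → {b4,b7}
  b7 → ∅

DF(b3) = ["b3", "b5", "b7"]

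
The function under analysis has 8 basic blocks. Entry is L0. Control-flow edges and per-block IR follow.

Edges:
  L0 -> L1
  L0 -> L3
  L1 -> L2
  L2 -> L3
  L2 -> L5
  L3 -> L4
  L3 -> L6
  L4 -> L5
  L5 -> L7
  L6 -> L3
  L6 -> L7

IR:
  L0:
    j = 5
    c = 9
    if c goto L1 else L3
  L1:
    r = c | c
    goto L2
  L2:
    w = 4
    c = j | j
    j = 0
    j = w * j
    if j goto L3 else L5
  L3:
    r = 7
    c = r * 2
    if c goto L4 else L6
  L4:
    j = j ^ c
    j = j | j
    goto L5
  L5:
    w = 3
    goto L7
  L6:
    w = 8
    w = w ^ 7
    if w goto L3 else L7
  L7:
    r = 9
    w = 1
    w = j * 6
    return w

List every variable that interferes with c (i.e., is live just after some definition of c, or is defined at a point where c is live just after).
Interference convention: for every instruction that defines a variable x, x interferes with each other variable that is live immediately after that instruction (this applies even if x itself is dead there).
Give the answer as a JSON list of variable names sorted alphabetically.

Answer: ["j", "w"]

Derivation:
Per-block:
  L0 def {c,j} use ∅
  L1 def {r} use {c}
  L2 def {c,j,w} use {j}
  L3 def {c,r} use ∅
  L4 def {j} use {c,j}
  L5 def {w} use ∅
  L6 def {w} use ∅
  L7 def {r,w} use {j}

Backward fixpoint:
  live L0: ∅→{c,j}
  live L1: {c,j}→{j}
  live L2: {j}→{j}
  live L3: {j}→{c,j}
  live L4: {c,j}→{j}
  live L5: {j}→{j}
  live L6: {j}→{j}
  live L7: {j}→∅

Conflict graph:
  c: {j,w}
  j: {c,r,w}
  r: {j}
  w: {c,j}

N(c) = ["j", "w"]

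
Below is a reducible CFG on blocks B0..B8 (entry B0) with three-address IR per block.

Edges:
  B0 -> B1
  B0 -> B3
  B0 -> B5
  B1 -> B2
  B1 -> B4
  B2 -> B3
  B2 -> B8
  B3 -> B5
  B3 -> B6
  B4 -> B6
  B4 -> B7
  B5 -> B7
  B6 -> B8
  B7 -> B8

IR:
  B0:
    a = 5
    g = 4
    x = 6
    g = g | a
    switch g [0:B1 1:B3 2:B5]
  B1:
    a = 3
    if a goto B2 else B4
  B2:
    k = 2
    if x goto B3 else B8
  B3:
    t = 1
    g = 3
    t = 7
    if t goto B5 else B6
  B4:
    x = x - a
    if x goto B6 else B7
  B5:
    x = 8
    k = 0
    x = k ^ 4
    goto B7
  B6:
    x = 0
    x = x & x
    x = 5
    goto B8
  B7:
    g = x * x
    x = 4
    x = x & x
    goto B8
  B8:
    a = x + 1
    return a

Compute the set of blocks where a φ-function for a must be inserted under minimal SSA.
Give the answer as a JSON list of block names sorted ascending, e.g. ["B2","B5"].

idom tree: B1←B0 B2←B1 B3←B0 B4←B1 B5←B0 B6←B0 B7←B0 B8←B0
Join-block Dom:
  B3: preds {B0,B2}: {B0} ∩ {B0,B1,B2} = {B0}; idom=B0
  B5: preds {B0,B3}: {B0} ∩ {B0,B3} = {B0}; idom=B0
  B6: preds {B3,B4}: {B0,B3} ∩ {B0,B1,B4} = {B0}; idom=B0
  B7: preds {B4,B5}: {B0,B1,B4} ∩ {B0,B5} = {B0}; idom=B0
  B8: preds {B2,B6,B7}: {B0,B1,B2} ∩ {B0,B6} ∩ {B0,B7} = {B0}; idom=B0

DF walk-up:
  join B3 pred B0: · stop@B0
  join B3 pred B2: B2→B1 stop@B0
  join B5 pred B0: · stop@B0
  join B5 pred B3: B3 stop@B0
  join B6 pred B3: B3 stop@B0
  join B6 pred B4: B4→B1 stop@B0
  join B7 pred B4: B4→B1 stop@B0
  join B7 pred B5: B5 stop@B0
  join B8 pred B2: B2→B1 stop@B0
  join B8 pred B6: B6 stop@B0
  join B8 pred B7: B7 stop@B0
  B0 → ∅
  B1 → {B3,B6,B7,B8}
  B2 → {B3,B8}
  B3 → {B5,B6}
  B4 → {B6,B7}
  B5 → {B7}
  B6 → {B8}
  B7 → {B8}
  B8 → ∅

φ for a: defs {B0,B1,B8}
  DF⁺ = {B3,B5,B6,B7,B8}

Answer: ["B3", "B5", "B6", "B7", "B8"]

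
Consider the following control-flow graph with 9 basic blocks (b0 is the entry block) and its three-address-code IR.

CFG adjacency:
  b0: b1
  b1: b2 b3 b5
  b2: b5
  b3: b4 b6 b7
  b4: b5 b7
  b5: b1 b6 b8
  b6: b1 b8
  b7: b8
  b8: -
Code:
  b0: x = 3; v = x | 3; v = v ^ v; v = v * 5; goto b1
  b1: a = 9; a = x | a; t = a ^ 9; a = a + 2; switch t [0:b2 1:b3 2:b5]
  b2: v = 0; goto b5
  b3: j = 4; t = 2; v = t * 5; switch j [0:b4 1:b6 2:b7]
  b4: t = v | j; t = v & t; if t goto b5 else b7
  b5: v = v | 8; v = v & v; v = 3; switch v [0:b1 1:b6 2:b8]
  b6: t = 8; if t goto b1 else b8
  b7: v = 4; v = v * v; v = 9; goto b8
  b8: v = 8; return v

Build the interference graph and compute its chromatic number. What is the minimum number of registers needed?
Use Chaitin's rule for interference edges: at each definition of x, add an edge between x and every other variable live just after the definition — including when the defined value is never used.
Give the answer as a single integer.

def/use:
  b0 def {v,x} use ∅
  b1 def {a,t} use {x}
  b2 def {v} use ∅
  b3 def {j,t,v} use ∅
  b4 def {t} use {j,v}
  b5 def {v} use {v}
  b6 def {t} use ∅
  b7 def {v} use ∅
  b8 def {v} use ∅

Backward fixpoint:
  b0 li=∅ lo={v,x}
  b1 li={v,x} lo={v,x}
  b2 li={x} lo={v,x}
  b3 li={x} lo={j,v,x}
  b4 li={j,v,x} lo={v,x}
  b5 li={v,x} lo={v,x}
  b6 li={v,x} lo={v,x}
  b7 li=∅ lo=∅
  b8 li=∅ lo=∅

Conflict graph:
  a: {t,v,x}
  j: {t,v,x}
  t: {a,j,v,x}
  v: {a,j,t,x}
  x: {a,j,t,v}

Colouring:
  lower bound: {a,t,v,x} mutually conflict ⇒ χ ≥ 4
  4-colouring: c0={t}  c1={v}  c2={x}  c3={a,j}
  χ = 4

Answer: 4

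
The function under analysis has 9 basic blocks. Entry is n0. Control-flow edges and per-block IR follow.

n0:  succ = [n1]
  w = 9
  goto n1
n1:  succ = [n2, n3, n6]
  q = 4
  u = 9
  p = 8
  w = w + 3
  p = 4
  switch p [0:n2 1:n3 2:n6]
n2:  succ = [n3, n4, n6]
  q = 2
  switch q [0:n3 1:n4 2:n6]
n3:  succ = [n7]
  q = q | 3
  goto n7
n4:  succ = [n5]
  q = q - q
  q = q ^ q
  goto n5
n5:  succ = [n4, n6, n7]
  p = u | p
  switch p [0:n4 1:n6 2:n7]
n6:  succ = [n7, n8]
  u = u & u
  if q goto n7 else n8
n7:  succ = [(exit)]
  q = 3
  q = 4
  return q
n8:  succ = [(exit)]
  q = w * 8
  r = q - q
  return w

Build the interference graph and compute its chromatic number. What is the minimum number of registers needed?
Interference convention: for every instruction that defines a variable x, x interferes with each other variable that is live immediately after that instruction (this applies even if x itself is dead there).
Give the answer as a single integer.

Answer: 4

Analysis:
Per-block:
  n0 def {w} use ∅
  n1 def {p,q,u,w} use {w}
  n2 def {q} use ∅
  n3 def {q} use {q}
  n4 def {q} use {q}
  n5 def {p} use {p,u}
  n6 def {u} use {q,u}
  n7 def {q} use ∅
  n8 def {q,r} use {w}

Liveness:
  n0: in=∅ out={w}
  n1: in={w} out={p,q,u,w}
  n2: in={p,u,w} out={p,q,u,w}
  n3: in={q} out=∅
  n4: in={p,q,u,w} out={p,q,u,w}
  n5: in={p,q,u,w} out={p,q,u,w}
  n6: in={q,u,w} out={w}
  n7: in=∅ out=∅
  n8: in={w} out=∅

Interference:
  p — {q,u,w}
  q — {p,u,w}
  r — {w}
  u — {p,q,w}
  w — {p,q,r,u}

Registers:
  {p,q,u,w} pairwise interfere (4-clique) ⇒ χ ≥ 4
  4-colouring: R0={w}  R1={p,r}  R2={q}  R3={u}
  χ = 4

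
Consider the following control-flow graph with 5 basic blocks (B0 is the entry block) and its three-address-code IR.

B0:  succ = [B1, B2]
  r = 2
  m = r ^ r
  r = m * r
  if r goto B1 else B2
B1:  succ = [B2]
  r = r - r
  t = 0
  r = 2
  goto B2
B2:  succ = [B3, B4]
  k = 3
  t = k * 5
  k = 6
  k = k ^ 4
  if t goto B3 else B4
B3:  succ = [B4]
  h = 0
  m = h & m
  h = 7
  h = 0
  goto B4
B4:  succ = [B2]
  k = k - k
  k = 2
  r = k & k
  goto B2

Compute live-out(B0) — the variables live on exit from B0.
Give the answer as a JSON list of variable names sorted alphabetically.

Answer: ["m", "r"]

Derivation:
def/use:
  B0: def={m,r} ue=∅
  B1: def={r,t} ue={r}
  B2: def={k,t} ue=∅
  B3: def={h,m} ue={m}
  B4: def={k,r} ue={k}

Backward fixpoint:
  live B0: ∅→{m,r}
  live B1: {m,r}→{m}
  live B2: {m}→{k,m}
  live B3: {k,m}→{k,m}
  live B4: {k,m}→{m}

live-out(B0) = ["m", "r"]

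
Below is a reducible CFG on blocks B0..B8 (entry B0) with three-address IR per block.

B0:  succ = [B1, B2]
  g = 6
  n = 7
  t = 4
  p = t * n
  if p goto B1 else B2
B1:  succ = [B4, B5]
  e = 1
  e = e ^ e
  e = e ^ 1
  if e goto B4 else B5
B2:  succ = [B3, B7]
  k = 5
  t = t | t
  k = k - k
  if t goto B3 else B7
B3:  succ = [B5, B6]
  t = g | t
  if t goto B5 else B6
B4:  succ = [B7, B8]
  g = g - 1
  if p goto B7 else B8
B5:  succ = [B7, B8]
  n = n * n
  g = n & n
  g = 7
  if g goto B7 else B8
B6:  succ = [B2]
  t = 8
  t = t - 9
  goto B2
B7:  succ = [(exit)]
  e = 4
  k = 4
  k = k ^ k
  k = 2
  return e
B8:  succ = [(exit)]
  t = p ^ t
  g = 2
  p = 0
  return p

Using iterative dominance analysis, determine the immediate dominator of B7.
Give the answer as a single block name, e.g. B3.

Answer: B0

Derivation:
idom tree: B1←B0 B2←B0 B3←B2 B4←B1 B5←B0 B6←B3 B7←B0 B8←B0
Dom∩ at merges:
  B2: preds {B0,B6}: {B0} ∩ {B0,B2,B3,B6} = {B0}; idom=B0
  B5: preds {B1,B3}: {B0,B1} ∩ {B0,B2,B3} = {B0}; idom=B0
  B7: preds {B2,B4,B5}: {B0,B2} ∩ {B0,B1,B4} ∩ {B0,B5} = {B0}; idom=B0
  B8: preds {B4,B5}: {B0,B1,B4} ∩ {B0,B5} = {B0}; idom=B0

idom(B7) = B0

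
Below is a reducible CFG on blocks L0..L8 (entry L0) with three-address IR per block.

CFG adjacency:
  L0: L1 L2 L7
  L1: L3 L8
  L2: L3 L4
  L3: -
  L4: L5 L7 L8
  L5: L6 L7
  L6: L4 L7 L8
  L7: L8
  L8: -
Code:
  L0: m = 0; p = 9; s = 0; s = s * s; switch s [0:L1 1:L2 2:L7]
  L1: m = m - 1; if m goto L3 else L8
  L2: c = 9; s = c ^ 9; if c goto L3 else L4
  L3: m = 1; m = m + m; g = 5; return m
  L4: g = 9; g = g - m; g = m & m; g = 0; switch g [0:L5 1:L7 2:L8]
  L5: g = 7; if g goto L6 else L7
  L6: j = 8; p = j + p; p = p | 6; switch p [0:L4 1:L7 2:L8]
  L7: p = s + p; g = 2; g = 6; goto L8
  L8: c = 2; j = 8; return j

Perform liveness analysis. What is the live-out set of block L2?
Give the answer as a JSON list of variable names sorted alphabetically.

Per-block:
  L0 def {m,p,s} use ∅
  L1 def {m} use {m}
  L2 def {c,s} use ∅
  L3 def {g,m} use ∅
  L4 def {g} use {m}
  L5 def {g} use ∅
  L6 def {j,p} use {p}
  L7 def {g,p} use {p,s}
  L8 def {c,j} use ∅

Backward fixpoint:
  L0: in=∅ out={m,p,s}
  L1: in={m} out=∅
  L2: in={m,p} out={m,p,s}
  L3: in=∅ out=∅
  L4: in={m,p,s} out={m,p,s}
  L5: in={m,p,s} out={m,p,s}
  L6: in={m,p,s} out={m,p,s}
  L7: in={p,s} out=∅
  L8: in=∅ out=∅

live-out(L2) = ["m", "p", "s"]

Answer: ["m", "p", "s"]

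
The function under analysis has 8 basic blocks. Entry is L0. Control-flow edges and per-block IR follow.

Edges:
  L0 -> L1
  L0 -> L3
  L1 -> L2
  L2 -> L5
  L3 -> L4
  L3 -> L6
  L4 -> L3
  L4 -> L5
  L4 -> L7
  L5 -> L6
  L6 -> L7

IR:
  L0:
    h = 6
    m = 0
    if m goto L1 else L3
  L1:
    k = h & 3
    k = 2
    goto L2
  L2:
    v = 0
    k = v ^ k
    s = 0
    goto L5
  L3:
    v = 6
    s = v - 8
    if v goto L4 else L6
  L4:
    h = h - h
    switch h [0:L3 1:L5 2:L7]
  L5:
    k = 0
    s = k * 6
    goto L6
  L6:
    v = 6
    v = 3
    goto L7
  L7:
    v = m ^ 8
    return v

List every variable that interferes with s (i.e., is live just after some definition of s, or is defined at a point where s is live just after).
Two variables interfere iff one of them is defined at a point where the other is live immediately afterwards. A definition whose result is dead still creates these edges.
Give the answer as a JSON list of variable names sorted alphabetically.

Per-block:
  L0: def={h,m} ue=∅
  L1: def={k} ue={h}
  L2: def={k,s,v} ue={k}
  L3: def={s,v} ue=∅
  L4: def={h} ue={h}
  L5: def={k,s} ue=∅
  L6: def={v} ue=∅
  L7: def={v} ue={m}

Live sets:
  L0 li=∅ lo={h,m}
  L1 li={h,m} lo={k,m}
  L2 li={k,m} lo={m}
  L3 li={h,m} lo={h,m}
  L4 li={h,m} lo={h,m}
  L5 li={m} lo={m}
  L6 li={m} lo={m}
  L7 li={m} lo=∅

Interference:
  h↔{m,s,v}
  k↔{m,v}
  m↔{h,k,s,v}
  s↔{h,m,v}
  v↔{h,k,m,s}

N(s) = ["h", "m", "v"]

Answer: ["h", "m", "v"]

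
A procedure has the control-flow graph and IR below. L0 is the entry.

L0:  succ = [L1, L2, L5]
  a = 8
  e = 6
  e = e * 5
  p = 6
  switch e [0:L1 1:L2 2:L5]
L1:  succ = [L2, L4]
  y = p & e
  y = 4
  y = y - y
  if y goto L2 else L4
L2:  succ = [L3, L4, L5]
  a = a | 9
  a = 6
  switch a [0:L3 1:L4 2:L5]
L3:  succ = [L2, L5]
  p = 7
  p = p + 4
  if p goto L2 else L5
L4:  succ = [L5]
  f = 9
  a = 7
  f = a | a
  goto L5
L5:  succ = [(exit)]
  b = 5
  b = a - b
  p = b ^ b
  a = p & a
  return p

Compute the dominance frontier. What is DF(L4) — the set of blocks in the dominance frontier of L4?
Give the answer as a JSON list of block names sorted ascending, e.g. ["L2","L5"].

idom tree: L1←L0 L2←L0 L3←L2 L4←L0 L5←L0
Dom at joins:
  L2: preds {L0,L1,L3}: {L0} ∩ {L0,L1} ∩ {L0,L2,L3} = {L0}; idom=L0
  L4: preds {L1,L2}: {L0,L1} ∩ {L0,L2} = {L0}; idom=L0
  L5: preds {L0,L2,L3,L4}: {L0} ∩ {L0,L2} ∩ {L0,L2,L3} ∩ {L0,L4} = {L0}; idom=L0

DF walk-up:
  L2←L0: walk · to L0
  L2←L1: walk L1 to L0
  L2←L3: walk L3→L2 to L0
  L4←L1: walk L1 to L0
  L4←L2: walk L2 to L0
  L5←L0: walk · to L0
  L5←L2: walk L2 to L0
  L5←L3: walk L3→L2 to L0
  L5←L4: walk L4 to L0
  L0: DF=∅
  L1: DF={L2,L4}
  L2: DF={L2,L4,L5}
  L3: DF={L2,L5}
  L4: DF={L5}
  L5: DF=∅

DF(L4) = ["L5"]

Answer: ["L5"]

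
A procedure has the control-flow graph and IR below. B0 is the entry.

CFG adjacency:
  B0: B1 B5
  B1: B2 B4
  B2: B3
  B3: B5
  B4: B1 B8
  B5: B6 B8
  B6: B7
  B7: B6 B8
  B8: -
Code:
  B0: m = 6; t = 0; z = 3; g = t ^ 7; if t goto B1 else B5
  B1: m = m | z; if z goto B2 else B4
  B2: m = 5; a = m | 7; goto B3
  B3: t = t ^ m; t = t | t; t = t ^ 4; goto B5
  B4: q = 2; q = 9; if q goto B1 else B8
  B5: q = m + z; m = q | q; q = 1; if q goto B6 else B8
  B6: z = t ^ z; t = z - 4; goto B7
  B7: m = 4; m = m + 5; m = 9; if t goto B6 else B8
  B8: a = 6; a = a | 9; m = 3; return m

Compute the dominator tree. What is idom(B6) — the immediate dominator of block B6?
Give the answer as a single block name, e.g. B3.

Answer: B5

Derivation:
idom tree: B1←B0 B2←B1 B3←B2 B4←B1 B5←B0 B6←B5 B7←B6 B8←B0
Dom∩ at merges:
  B1: preds {B0,B4}: {B0} ∩ {B0,B1,B4} = {B0}; idom=B0
  B5: preds {B0,B3}: {B0} ∩ {B0,B1,B2,B3} = {B0}; idom=B0
  B6: preds {B5,B7}: {B0,B5} ∩ {B0,B5,B6,B7} = {B0,B5}; idom=B5
  B8: preds {B4,B5,B7}: {B0,B1,B4} ∩ {B0,B5} ∩ {B0,B5,B6,B7} = {B0}; idom=B0

idom(B6) = B5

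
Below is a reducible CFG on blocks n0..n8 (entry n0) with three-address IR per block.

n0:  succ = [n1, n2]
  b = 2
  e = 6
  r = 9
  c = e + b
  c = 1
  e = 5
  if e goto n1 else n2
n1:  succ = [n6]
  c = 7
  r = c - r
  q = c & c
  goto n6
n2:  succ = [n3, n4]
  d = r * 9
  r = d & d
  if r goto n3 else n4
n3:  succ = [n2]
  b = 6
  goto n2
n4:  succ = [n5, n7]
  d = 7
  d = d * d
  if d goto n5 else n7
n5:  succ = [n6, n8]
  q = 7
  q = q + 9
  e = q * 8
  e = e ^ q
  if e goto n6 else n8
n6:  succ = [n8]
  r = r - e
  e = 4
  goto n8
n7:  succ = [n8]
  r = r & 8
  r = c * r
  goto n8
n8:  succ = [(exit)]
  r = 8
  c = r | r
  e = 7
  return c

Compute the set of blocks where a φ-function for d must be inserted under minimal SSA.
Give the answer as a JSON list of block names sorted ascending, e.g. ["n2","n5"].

Answer: ["n2", "n6", "n8"]

Analysis:
idom tree: n1←n0 n2←n0 n3←n2 n4←n2 n5←n4 n6←n0 n7←n4 n8←n0
Join-block Dom:
  n2: preds {n0,n3}: {n0} ∩ {n0,n2,n3} = {n0}; idom=n0
  n6: preds {n1,n5}: {n0,n1} ∩ {n0,n2,n4,n5} = {n0}; idom=n0
  n8: preds {n5,n6,n7}: {n0,n2,n4,n5} ∩ {n0,n6} ∩ {n0,n2,n4,n7} = {n0}; idom=n0

DF derivation:
  join n2 pred n0: · stop@n0
  join n2 pred n3: n3→n2 stop@n0
  join n6 pred n1: n1 stop@n0
  join n6 pred n5: n5→n4→n2 stop@n0
  join n8 pred n5: n5→n4→n2 stop@n0
  join n8 pred n6: n6 stop@n0
  join n8 pred n7: n7→n4→n2 stop@n0
  DF(n0)=∅
  DF(n1)={n6}
  DF(n2)={n2,n6,n8}
  DF(n3)={n2}
  DF(n4)={n6,n8}
  DF(n5)={n6,n8}
  DF(n6)={n8}
  DF(n7)={n8}
  DF(n8)=∅

φ for d: defs {n2,n4}
  DF⁺ = {n2,n6,n8}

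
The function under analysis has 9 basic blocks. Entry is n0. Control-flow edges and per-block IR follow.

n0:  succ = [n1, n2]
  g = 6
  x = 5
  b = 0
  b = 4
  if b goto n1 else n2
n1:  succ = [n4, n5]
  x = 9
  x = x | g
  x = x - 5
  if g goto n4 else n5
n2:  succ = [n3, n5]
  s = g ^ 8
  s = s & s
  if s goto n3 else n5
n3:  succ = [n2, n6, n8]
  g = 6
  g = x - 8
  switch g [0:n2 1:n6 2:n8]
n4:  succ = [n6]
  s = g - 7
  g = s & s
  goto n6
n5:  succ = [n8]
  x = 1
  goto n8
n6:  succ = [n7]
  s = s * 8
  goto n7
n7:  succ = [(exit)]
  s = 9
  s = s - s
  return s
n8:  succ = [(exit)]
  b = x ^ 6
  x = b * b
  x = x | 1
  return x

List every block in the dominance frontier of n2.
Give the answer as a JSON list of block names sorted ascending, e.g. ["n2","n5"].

idom tree: n1←n0 n2←n0 n3←n2 n4←n1 n5←n0 n6←n0 n7←n6 n8←n0
Dom at joins:
  n2: preds {n0,n3}: {n0} ∩ {n0,n2,n3} = {n0}; idom=n0
  n5: preds {n1,n2}: {n0,n1} ∩ {n0,n2} = {n0}; idom=n0
  n6: preds {n3,n4}: {n0,n2,n3} ∩ {n0,n1,n4} = {n0}; idom=n0
  n8: preds {n3,n5}: {n0,n2,n3} ∩ {n0,n5} = {n0}; idom=n0

Frontier:
  n2←n0: walk · to n0
  n2←n3: walk n3→n2 to n0
  n5←n1: walk n1 to n0
  n5←n2: walk n2 to n0
  n6←n3: walk n3→n2 to n0
  n6←n4: walk n4→n1 to n0
  n8←n3: walk n3→n2 to n0
  n8←n5: walk n5 to n0
  DF(n0)=∅
  DF(n1)={n5,n6}
  DF(n2)={n2,n5,n6,n8}
  DF(n3)={n2,n6,n8}
  DF(n4)={n6}
  DF(n5)={n8}
  DF(n6)=∅
  DF(n7)=∅
  DF(n8)=∅

DF(n2) = ["n2", "n5", "n6", "n8"]

Answer: ["n2", "n5", "n6", "n8"]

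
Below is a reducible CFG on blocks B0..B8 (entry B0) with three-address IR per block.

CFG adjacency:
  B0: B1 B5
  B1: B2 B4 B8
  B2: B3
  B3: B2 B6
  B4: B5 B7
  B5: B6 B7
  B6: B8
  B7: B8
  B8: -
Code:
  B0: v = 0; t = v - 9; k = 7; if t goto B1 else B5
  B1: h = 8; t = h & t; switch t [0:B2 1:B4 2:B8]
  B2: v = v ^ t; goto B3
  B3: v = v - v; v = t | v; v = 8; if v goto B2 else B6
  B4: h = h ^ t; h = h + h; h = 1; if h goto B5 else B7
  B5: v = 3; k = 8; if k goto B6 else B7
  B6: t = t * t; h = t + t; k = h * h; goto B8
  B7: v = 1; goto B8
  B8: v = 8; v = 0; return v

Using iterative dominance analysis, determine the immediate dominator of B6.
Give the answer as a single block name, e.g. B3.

idom tree: B1←B0 B2←B1 B3←B2 B4←B1 B5←B0 B6←B0 B7←B0 B8←B0
Dom at joins:
  B2: preds {B1,B3}: {B0,B1} ∩ {B0,B1,B2,B3} = {B0,B1}; idom=B1
  B5: preds {B0,B4}: {B0} ∩ {B0,B1,B4} = {B0}; idom=B0
  B6: preds {B3,B5}: {B0,B1,B2,B3} ∩ {B0,B5} = {B0}; idom=B0
  B7: preds {B4,B5}: {B0,B1,B4} ∩ {B0,B5} = {B0}; idom=B0
  B8: preds {B1,B6,B7}: {B0,B1} ∩ {B0,B6} ∩ {B0,B7} = {B0}; idom=B0

idom(B6) = B0

Answer: B0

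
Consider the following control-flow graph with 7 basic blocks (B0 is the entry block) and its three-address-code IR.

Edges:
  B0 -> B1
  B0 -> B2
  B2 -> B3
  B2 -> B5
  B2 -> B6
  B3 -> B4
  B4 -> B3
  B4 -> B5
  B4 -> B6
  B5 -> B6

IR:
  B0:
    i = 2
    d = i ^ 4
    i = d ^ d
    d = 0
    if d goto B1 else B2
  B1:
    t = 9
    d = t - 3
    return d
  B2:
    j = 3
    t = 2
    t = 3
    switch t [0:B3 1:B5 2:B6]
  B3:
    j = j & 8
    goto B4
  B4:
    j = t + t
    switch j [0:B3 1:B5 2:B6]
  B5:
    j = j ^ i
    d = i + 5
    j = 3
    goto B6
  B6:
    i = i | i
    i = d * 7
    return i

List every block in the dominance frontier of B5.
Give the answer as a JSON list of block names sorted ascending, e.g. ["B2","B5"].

idom tree: B1←B0 B2←B0 B3←B2 B4←B3 B5←B2 B6←B2
Join-block Dom:
  B3: preds {B2,B4}: {B0,B2} ∩ {B0,B2,B3,B4} = {B0,B2}; idom=B2
  B5: preds {B2,B4}: {B0,B2} ∩ {B0,B2,B3,B4} = {B0,B2}; idom=B2
  B6: preds {B2,B4,B5}: {B0,B2} ∩ {B0,B2,B3,B4} ∩ {B0,B2,B5} = {B0,B2}; idom=B2

DF walk-up:
  join B3 pred B2: · stop@B2
  join B3 pred B4: B4→B3 stop@B2
  join B5 pred B2: · stop@B2
  join B5 pred B4: B4→B3 stop@B2
  join B6 pred B2: · stop@B2
  join B6 pred B4: B4→B3 stop@B2
  join B6 pred B5: B5 stop@B2
  B0 → ∅
  B1 → ∅
  B2 → ∅
  B3 → {B3,B5,B6}
  B4 → {B3,B5,B6}
  B5 → {B6}
  B6 → ∅

DF(B5) = ["B6"]

Answer: ["B6"]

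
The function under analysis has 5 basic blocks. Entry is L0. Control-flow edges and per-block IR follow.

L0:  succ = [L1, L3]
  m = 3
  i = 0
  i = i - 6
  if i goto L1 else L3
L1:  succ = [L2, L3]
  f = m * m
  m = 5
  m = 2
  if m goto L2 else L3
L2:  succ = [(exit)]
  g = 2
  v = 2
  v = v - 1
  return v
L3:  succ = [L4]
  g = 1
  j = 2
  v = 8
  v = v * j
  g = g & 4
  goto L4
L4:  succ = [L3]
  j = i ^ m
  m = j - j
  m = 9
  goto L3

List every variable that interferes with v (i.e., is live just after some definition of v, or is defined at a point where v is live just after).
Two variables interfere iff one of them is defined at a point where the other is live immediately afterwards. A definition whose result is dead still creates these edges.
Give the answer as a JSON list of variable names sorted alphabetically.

Per-block:
  L0: def={i,m} ue=∅
  L1: def={f,m} ue={m}
  L2: def={g,v} ue=∅
  L3: def={g,j,v} ue=∅
  L4: def={j,m} ue={i,m}

Backward fixpoint:
  L0: in=∅ out={i,m}
  L1: in={i,m} out={i,m}
  L2: in=∅ out=∅
  L3: in={i,m} out={i,m}
  L4: in={i,m} out={i,m}

Interfere edges:
  f — {i}
  g — {i,j,m,v}
  i — {f,g,j,m,v}
  j — {g,i,m,v}
  m — {g,i,j,v}
  v — {g,i,j,m}

N(v) = ["g", "i", "j", "m"]

Answer: ["g", "i", "j", "m"]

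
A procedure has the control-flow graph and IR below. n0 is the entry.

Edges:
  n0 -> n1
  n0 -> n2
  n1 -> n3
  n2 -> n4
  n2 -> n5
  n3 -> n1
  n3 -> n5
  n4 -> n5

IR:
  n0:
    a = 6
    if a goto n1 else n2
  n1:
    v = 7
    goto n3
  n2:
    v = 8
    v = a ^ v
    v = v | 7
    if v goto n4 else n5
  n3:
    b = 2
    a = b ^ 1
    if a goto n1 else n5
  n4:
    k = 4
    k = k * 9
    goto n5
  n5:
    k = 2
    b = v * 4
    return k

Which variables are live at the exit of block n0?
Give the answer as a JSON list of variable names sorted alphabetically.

Block summaries:
  n0 def {a} use ∅
  n1 def {v} use ∅
  n2 def {v} use {a}
  n3 def {a,b} use ∅
  n4 def {k} use ∅
  n5 def {b,k} use {v}

Backward fixpoint:
  live n0: ∅→{a}
  live n1: ∅→{v}
  live n2: {a}→{v}
  live n3: {v}→{v}
  live n4: {v}→{v}
  live n5: {v}→∅

live-out(n0) = ["a"]

Answer: ["a"]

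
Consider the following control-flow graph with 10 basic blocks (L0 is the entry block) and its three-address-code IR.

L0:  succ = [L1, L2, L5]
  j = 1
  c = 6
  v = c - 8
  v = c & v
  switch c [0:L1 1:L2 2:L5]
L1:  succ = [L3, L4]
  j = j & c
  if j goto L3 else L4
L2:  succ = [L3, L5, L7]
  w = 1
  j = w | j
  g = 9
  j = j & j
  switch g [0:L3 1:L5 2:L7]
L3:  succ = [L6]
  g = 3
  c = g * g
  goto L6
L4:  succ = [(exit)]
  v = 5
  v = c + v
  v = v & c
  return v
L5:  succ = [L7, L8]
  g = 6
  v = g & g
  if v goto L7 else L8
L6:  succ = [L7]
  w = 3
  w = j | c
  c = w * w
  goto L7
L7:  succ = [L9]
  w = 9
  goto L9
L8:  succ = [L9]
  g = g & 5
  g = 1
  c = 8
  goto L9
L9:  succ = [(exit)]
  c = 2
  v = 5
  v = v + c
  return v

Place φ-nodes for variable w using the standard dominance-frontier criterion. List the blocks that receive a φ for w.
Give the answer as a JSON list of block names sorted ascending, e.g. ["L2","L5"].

Answer: ["L3", "L5", "L7", "L9"]

Working:
idom tree: L1←L0 L2←L0 L3←L0 L4←L1 L5←L0 L6←L3 L7←L0 L8←L5 L9←L0
Join-block Dom:
  L3: preds {L1,L2}: {L0,L1} ∩ {L0,L2} = {L0}; idom=L0
  L5: preds {L0,L2}: {L0} ∩ {L0,L2} = {L0}; idom=L0
  L7: preds {L2,L5,L6}: {L0,L2} ∩ {L0,L5} ∩ {L0,L3,L6} = {L0}; idom=L0
  L9: preds {L7,L8}: {L0,L7} ∩ {L0,L5,L8} = {L0}; idom=L0

DF derivation:
  L3←L1: walk L1 to L0
  L3←L2: walk L2 to L0
  L5←L0: walk · to L0
  L5←L2: walk L2 to L0
  L7←L2: walk L2 to L0
  L7←L5: walk L5 to L0
  L7←L6: walk L6→L3 to L0
  L9←L7: walk L7 to L0
  L9←L8: walk L8→L5 to L0
  DF(L0)=∅
  DF(L1)={L3}
  DF(L2)={L3,L5,L7}
  DF(L3)={L7}
  DF(L4)=∅
  DF(L5)={L7,L9}
  DF(L6)={L7}
  DF(L7)={L9}
  DF(L8)={L9}
  DF(L9)=∅

φ for w: defs {L2,L6,L7}
  DF⁺ = {L3,L5,L7,L9}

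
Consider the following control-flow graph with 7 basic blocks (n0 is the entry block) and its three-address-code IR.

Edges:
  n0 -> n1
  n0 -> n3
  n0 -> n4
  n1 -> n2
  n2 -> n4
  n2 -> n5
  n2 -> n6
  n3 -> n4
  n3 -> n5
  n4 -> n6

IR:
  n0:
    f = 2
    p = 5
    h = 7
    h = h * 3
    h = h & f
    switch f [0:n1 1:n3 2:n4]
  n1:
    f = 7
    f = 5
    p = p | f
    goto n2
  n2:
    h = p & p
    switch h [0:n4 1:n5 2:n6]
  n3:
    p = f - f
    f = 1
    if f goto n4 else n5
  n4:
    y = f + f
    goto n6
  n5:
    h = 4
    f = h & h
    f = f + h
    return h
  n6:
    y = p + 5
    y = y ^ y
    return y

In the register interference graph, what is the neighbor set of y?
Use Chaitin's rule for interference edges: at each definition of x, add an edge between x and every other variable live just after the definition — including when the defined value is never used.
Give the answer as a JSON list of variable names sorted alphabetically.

Per-block:
  n0: def={f,h,p} ue=∅
  n1: def={f,p} ue={p}
  n2: def={h} ue={p}
  n3: def={f,p} ue={f}
  n4: def={y} ue={f}
  n5: def={f,h} ue=∅
  n6: def={y} ue={p}

Liveness:
  n0: in=∅ out={f,p}
  n1: in={p} out={f,p}
  n2: in={f,p} out={f,p}
  n3: in={f} out={f,p}
  n4: in={f,p} out={p}
  n5: in=∅ out=∅
  n6: in={p} out=∅

Interfere edges:
  f↔{h,p}
  h↔{f,p}
  p↔{f,h,y}
  y↔{p}

N(y) = ["p"]

Answer: ["p"]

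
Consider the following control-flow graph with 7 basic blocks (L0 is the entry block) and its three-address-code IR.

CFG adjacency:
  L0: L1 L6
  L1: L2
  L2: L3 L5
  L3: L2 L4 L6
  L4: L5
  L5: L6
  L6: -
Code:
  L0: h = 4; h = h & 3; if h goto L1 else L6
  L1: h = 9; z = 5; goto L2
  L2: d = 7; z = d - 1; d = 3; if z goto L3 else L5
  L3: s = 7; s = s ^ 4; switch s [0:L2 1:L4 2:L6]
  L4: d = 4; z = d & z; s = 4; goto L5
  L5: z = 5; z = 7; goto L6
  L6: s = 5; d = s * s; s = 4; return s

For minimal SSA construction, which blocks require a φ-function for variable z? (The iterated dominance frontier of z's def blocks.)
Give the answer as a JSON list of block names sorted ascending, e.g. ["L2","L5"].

idom tree: L1←L0 L2←L1 L3←L2 L4←L3 L5←L2 L6←L0
Dom∩ at merges:
  L2: preds {L1,L3}: {L0,L1} ∩ {L0,L1,L2,L3} = {L0,L1}; idom=L1
  L5: preds {L2,L4}: {L0,L1,L2} ∩ {L0,L1,L2,L3,L4} = {L0,L1,L2}; idom=L2
  L6: preds {L0,L3,L5}: {L0} ∩ {L0,L1,L2,L3} ∩ {L0,L1,L2,L5} = {L0}; idom=L0

DF walk-up:
  join L2 pred L1: · stop@L1
  join L2 pred L3: L3→L2 stop@L1
  join L5 pred L2: · stop@L2
  join L5 pred L4: L4→L3 stop@L2
  join L6 pred L0: · stop@L0
  join L6 pred L3: L3→L2→L1 stop@L0
  join L6 pred L5: L5→L2→L1 stop@L0
  DF(L0)=∅
  DF(L1)={L6}
  DF(L2)={L2,L6}
  DF(L3)={L2,L5,L6}
  DF(L4)={L5}
  DF(L5)={L6}
  DF(L6)=∅

φ for z: defs {L1,L2,L4,L5}
  DF⁺ = {L2,L5,L6}

Answer: ["L2", "L5", "L6"]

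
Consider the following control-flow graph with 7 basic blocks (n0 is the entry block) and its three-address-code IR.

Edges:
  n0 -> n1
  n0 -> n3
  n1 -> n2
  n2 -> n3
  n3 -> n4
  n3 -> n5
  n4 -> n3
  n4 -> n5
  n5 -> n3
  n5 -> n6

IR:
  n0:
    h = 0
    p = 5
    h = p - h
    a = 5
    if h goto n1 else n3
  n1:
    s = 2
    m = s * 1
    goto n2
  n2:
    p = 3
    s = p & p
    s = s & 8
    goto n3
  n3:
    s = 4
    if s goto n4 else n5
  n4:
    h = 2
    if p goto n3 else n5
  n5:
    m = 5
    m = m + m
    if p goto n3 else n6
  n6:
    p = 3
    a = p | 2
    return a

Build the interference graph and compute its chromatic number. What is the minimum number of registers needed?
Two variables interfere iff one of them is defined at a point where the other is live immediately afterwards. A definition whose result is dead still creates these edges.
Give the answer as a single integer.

Answer: 3

Working:
Block summaries:
  n0 def {a,h,p} use ∅
  n1 def {m,s} use ∅
  n2 def {p,s} use ∅
  n3 def {s} use ∅
  n4 def {h} use {p}
  n5 def {m} use {p}
  n6 def {a,p} use ∅

Backward fixpoint:
  n0 li=∅ lo={p}
  n1 li=∅ lo=∅
  n2 li=∅ lo={p}
  n3 li={p} lo={p}
  n4 li={p} lo={p}
  n5 li={p} lo={p}
  n6 li=∅ lo=∅

Interference:
  a — {h,p}
  h — {a,p}
  m — {p}
  p — {a,h,m,s}
  s — {p}

Registers:
  lower bound: {a,h,p} mutually conflict ⇒ χ ≥ 3
  3-colouring: c0={p}  c1={a,m,s}  c2={h}
  χ = 3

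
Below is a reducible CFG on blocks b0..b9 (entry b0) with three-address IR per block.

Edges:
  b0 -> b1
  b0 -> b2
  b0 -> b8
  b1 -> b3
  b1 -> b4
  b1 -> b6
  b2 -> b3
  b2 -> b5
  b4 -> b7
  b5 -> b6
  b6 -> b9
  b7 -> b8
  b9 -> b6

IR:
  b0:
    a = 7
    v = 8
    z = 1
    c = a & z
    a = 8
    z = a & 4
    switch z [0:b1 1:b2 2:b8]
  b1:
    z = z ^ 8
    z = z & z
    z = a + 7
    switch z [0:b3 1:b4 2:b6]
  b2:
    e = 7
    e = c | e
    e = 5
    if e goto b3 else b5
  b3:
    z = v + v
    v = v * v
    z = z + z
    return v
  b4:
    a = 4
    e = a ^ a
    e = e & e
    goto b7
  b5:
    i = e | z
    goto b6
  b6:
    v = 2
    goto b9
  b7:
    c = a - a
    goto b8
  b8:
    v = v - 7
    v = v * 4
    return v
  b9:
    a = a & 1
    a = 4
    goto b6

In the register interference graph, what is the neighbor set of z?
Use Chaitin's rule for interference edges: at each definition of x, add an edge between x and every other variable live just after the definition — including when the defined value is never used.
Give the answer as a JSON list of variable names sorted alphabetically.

Block summaries:
  b0 def {a,c,v,z} use ∅
  b1 def {z} use {a,z}
  b2 def {e} use {c}
  b3 def {v,z} use {v}
  b4 def {a,e} use ∅
  b5 def {i} use {e,z}
  b6 def {v} use ∅
  b7 def {c} use {a}
  b8 def {v} use {v}
  b9 def {a} use {a}

Liveness:
  live b0: ∅→{a,c,v,z}
  live b1: {a,v,z}→{a,v}
  live b2: {a,c,v,z}→{a,e,v,z}
  live b3: {v}→∅
  live b4: {v}→{a,v}
  live b5: {a,e,z}→{a}
  live b6: {a}→{a}
  live b7: {a,v}→{v}
  live b8: {v}→∅
  live b9: {a}→{a}

Interfere edges:
  a: {c,e,i,v,z}
  c: {a,e,v,z}
  e: {a,c,v,z}
  i: {a}
  v: {a,c,e,z}
  z: {a,c,e,v}

N(z) = ["a", "c", "e", "v"]

Answer: ["a", "c", "e", "v"]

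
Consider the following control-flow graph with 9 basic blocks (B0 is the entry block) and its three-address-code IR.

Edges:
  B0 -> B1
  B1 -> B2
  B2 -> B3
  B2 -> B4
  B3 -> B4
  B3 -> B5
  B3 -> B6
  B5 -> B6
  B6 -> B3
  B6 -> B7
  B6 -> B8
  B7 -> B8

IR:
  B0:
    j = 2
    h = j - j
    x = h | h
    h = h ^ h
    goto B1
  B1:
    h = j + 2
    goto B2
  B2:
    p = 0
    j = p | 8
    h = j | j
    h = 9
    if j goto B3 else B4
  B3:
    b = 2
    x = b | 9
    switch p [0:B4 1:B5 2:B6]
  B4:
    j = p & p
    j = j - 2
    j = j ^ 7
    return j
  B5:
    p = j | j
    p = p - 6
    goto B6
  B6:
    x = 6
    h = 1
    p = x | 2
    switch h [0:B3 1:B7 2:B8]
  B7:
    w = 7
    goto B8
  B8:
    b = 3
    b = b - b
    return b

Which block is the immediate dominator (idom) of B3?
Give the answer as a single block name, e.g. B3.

Answer: B2

Working:
idom tree: B1←B0 B2←B1 B3←B2 B4←B2 B5←B3 B6←B3 B7←B6 B8←B6
Dom at joins:
  B3: preds {B2,B6}: {B0,B1,B2} ∩ {B0,B1,B2,B3,B6} = {B0,B1,B2}; idom=B2
  B4: preds {B2,B3}: {B0,B1,B2} ∩ {B0,B1,B2,B3} = {B0,B1,B2}; idom=B2
  B6: preds {B3,B5}: {B0,B1,B2,B3} ∩ {B0,B1,B2,B3,B5} = {B0,B1,B2,B3}; idom=B3
  B8: preds {B6,B7}: {B0,B1,B2,B3,B6} ∩ {B0,B1,B2,B3,B6,B7} = {B0,B1,B2,B3,B6}; idom=B6

idom(B3) = B2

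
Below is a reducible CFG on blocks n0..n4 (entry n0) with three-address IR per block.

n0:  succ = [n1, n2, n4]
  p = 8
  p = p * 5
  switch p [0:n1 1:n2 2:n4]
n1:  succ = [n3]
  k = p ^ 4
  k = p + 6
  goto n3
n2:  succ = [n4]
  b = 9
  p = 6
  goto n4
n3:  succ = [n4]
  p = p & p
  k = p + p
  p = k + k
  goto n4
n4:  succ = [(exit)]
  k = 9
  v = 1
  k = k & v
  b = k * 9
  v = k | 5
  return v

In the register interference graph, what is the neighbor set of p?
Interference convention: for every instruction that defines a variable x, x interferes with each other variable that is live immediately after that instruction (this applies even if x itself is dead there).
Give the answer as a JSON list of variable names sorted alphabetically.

Answer: ["k"]

Working:
Block summaries:
  n0: def={p} ue=∅
  n1: def={k} ue={p}
  n2: def={b,p} ue=∅
  n3: def={k,p} ue={p}
  n4: def={b,k,v} ue=∅

Backward fixpoint:
  live n0: ∅→{p}
  live n1: {p}→{p}
  live n2: ∅→∅
  live n3: {p}→∅
  live n4: ∅→∅

Interfere edges:
  b: {k}
  k: {b,p,v}
  p: {k}
  v: {k}

N(p) = ["k"]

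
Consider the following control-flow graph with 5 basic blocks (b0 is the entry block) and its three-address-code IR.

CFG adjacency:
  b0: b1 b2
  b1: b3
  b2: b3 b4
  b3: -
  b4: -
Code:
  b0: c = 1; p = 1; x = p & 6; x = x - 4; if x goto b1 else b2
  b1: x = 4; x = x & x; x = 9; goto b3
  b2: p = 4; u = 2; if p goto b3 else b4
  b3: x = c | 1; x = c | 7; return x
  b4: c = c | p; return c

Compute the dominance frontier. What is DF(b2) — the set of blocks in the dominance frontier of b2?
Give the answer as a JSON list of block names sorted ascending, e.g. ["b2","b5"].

Answer: ["b3"]

Derivation:
idom tree: b1←b0 b2←b0 b3←b0 b4←b2
Dom at joins:
  b3: preds {b1,b2}: {b0,b1} ∩ {b0,b2} = {b0}; idom=b0

DF derivation:
  b3←b1: walk b1 to b0
  b3←b2: walk b2 to b0
  b0: DF=∅
  b1: DF={b3}
  b2: DF={b3}
  b3: DF=∅
  b4: DF=∅

DF(b2) = ["b3"]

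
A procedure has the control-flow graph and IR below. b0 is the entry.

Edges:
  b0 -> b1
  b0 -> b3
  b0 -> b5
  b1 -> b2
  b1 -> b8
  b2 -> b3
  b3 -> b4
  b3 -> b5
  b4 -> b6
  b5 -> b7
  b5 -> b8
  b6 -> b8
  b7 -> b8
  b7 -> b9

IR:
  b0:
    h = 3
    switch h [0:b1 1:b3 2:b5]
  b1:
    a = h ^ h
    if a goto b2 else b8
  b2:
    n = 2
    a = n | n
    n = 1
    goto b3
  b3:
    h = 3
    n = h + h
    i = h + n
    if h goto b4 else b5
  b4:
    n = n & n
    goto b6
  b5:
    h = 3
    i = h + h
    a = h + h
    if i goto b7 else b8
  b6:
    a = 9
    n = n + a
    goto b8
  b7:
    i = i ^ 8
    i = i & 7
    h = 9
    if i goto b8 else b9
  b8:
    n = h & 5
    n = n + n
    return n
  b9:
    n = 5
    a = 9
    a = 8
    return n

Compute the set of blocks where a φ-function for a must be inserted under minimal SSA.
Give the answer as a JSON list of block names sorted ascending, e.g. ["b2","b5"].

idom tree: b1←b0 b2←b1 b3←b0 b4←b3 b5←b0 b6←b4 b7←b5 b8←b0 b9←b7
Dom∩ at merges:
  b3: preds {b0,b2}: {b0} ∩ {b0,b1,b2} = {b0}; idom=b0
  b5: preds {b0,b3}: {b0} ∩ {b0,b3} = {b0}; idom=b0
  b8: preds {b1,b5,b6,b7}: {b0,b1} ∩ {b0,b5} ∩ {b0,b3,b4,b6} ∩ {b0,b5,b7} = {b0}; idom=b0

DF derivation:
  join b3 pred b0: · stop@b0
  join b3 pred b2: b2→b1 stop@b0
  join b5 pred b0: · stop@b0
  join b5 pred b3: b3 stop@b0
  join b8 pred b1: b1 stop@b0
  join b8 pred b5: b5 stop@b0
  join b8 pred b6: b6→b4→b3 stop@b0
  join b8 pred b7: b7→b5 stop@b0
  b0 → ∅
  b1 → {b3,b8}
  b2 → {b3}
  b3 → {b5,b8}
  b4 → {b8}
  b5 → {b8}
  b6 → {b8}
  b7 → {b8}
  b8 → ∅
  b9 → ∅

φ for a: defs {b1,b2,b5,b6,b9}
  DF⁺ = {b3,b5,b8}

Answer: ["b3", "b5", "b8"]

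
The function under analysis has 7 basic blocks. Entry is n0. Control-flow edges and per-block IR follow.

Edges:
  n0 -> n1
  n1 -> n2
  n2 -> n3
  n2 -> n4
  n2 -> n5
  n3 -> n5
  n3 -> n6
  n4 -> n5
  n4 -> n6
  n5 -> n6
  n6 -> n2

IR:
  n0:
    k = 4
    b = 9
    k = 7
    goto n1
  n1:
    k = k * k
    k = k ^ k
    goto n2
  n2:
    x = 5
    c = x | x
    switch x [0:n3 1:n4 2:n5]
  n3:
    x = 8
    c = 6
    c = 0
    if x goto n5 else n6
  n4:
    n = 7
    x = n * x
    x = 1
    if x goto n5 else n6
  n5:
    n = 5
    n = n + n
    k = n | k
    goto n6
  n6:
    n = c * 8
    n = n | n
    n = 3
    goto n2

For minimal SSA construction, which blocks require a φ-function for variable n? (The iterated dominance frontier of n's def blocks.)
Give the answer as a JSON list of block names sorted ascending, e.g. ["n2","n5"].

idom tree: n1←n0 n2←n1 n3←n2 n4←n2 n5←n2 n6←n2
Dom∩ at merges:
  n2: preds {n1,n6}: {n0,n1} ∩ {n0,n1,n2,n6} = {n0,n1}; idom=n1
  n5: preds {n2,n3,n4}: {n0,n1,n2} ∩ {n0,n1,n2,n3} ∩ {n0,n1,n2,n4} = {n0,n1,n2}; idom=n2
  n6: preds {n3,n4,n5}: {n0,n1,n2,n3} ∩ {n0,n1,n2,n4} ∩ {n0,n1,n2,n5} = {n0,n1,n2}; idom=n2

DF walk-up:
  join n2 pred n1: · stop@n1
  join n2 pred n6: n6→n2 stop@n1
  join n5 pred n2: · stop@n2
  join n5 pred n3: n3 stop@n2
  join n5 pred n4: n4 stop@n2
  join n6 pred n3: n3 stop@n2
  join n6 pred n4: n4 stop@n2
  join n6 pred n5: n5 stop@n2
  n0 → ∅
  n1 → ∅
  n2 → {n2}
  n3 → {n5,n6}
  n4 → {n5,n6}
  n5 → {n6}
  n6 → {n2}

φ for n: defs {n4,n5,n6}
  DF⁺ = {n2,n5,n6}

Answer: ["n2", "n5", "n6"]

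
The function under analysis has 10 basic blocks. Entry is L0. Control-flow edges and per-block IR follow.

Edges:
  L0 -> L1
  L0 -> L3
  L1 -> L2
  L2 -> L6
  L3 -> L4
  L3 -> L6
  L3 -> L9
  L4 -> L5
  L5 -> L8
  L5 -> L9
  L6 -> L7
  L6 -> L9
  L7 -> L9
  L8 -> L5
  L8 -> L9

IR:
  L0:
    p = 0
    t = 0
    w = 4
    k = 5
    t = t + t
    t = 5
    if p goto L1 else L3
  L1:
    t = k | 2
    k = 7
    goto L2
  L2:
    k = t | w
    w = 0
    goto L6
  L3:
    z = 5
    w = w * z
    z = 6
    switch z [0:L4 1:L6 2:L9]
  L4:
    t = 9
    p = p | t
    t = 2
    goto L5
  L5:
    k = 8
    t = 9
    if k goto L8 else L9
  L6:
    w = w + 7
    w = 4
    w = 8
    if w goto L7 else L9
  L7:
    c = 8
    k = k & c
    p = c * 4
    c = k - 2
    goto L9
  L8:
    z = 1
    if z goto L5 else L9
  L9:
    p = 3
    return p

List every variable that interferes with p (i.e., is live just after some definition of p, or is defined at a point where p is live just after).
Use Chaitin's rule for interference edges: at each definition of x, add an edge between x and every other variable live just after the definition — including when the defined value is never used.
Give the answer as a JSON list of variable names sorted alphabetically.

Answer: ["k", "t", "w", "z"]

Derivation:
Block summaries:
  L0 def {k,p,t,w} use ∅
  L1 def {k,t} use {k}
  L2 def {k,w} use {t,w}
  L3 def {w,z} use {w}
  L4 def {p,t} use {p}
  L5 def {k,t} use ∅
  L6 def {w} use {w}
  L7 def {c,k,p} use {k}
  L8 def {z} use ∅
  L9 def {p} use ∅

Live sets:
  live L0: ∅→{k,p,w}
  live L1: {k,w}→{t,w}
  live L2: {t,w}→{k,w}
  live L3: {k,p,w}→{k,p,w}
  live L4: {p}→∅
  live L5: ∅→∅
  live L6: {k,w}→{k}
  live L7: {k}→∅
  live L8: ∅→∅
  live L9: ∅→∅

Interference:
  c: {k}
  k: {c,p,t,w,z}
  p: {k,t,w,z}
  t: {k,p,w}
  w: {k,p,t,z}
  z: {k,p,w}

N(p) = ["k", "t", "w", "z"]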